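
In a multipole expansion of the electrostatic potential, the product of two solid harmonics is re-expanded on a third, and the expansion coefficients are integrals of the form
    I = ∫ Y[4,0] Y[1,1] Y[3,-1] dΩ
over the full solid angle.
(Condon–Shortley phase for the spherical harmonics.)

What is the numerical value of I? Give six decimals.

Rules hold: Σm=0, L=8 even, 3≤3≤5.
N = 9·3·7 = 189
Δ = 2!·6!·0!/9! = 1/252
Racah Σ t=1..1: t=1:−1/36 = -1/36
⇒ 3j(4 1 3; 0 0 0)² = 4/63, sgn +1
Racah Σ t=2..2: t=2:+1/96 = 1/96
⇒ 3j(4 1 3; 0 1 -1)² = 1/42, sgn +1
4πI² = N·(3j₀)²·(3jₘ)² = 2/7
I = +1·√(0.285714/4π) = 0.15078601

0.150786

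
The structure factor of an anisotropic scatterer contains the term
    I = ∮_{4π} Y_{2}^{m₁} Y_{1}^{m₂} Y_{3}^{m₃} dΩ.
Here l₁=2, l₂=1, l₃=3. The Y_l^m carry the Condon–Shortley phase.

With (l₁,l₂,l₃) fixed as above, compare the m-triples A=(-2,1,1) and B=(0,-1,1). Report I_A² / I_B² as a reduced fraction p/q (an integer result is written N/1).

Same 2,1,3: normalisation and zero-m 3j drop out of the ratio.
A: Δ: 0! 4! 2! / 7! → 1/105; sum: t=0:+1/48 = 1/48; 3j²(2 1 3; -2 1 1) = Δ·Π!·Σ² = 1/105  (sign +1)
B: Δ: 0! 4! 2! / 7! → 1/105; sum: t=0:+1/8 = 1/8; 3j²(2 1 3; 0 -1 1) = Δ·Π!·Σ² = 2/35  (sign +1)
I_A²/I_B² = (1/105)/(2/35) = 1/6

1/6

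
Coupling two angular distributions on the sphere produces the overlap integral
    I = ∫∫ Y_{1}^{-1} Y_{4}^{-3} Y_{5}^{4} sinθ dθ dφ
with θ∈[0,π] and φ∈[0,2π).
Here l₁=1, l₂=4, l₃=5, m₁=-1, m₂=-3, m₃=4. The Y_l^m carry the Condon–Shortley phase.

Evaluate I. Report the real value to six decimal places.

0.294638

m-sum 0 ✓  L=10 even ✓  3≤5≤5 ✓
Π(2lᵢ+1) = 3×9×11 = 297
triangle coeff Δ(1,4,5) = 1/495
Σ_t [0,0]: t=0:+1/576 = 1/576
(3j)²=5/99 [(1 4 5; 0 0 0)], sign=-1
Σ_t [0,0]: t=0:+1/10080 = 1/10080
(3j)²=4/55 [(1 4 5; -1 -3 4)], sign=-1
⇒ 4πI² = 12/11
I = (+1)√(12/11/(4π)) = 0.29463840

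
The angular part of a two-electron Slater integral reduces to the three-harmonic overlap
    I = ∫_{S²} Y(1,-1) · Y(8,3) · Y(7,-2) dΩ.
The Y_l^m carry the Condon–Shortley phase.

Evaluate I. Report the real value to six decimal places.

Rules hold: Σm=0, L=16 even, 7≤7≤9.
N = 3·17·15 = 765
Δ = 2!·0!·14!/17! = 1/2040
Racah Σ t=1..1: t=1:−1/25401600 = -1/25401600
⇒ 3j(1 8 7; 0 0 0)² = 8/255, sgn +1
Racah Σ t=2..2: t=2:+1/87091200 = 1/87091200
⇒ 3j(1 8 7; -1 3 -2)² = 11/408, sgn -1
4πI² = N·(3j₀)²·(3jₘ)² = 11/17
I = -1·√(0.647059/4π) = -0.22691696

-0.226917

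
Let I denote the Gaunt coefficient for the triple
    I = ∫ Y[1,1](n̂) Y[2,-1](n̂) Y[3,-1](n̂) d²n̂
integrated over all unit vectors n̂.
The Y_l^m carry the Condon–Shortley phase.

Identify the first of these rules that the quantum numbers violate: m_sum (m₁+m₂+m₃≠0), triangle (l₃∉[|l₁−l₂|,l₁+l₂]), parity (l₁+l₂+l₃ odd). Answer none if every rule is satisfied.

m_sum

Σmᵢ = -1  ✗
l₃∈[|l₁−l₂|,l₁+l₂]=[1,3], have l₃=3
Σlᵢ = 6 ⇒ even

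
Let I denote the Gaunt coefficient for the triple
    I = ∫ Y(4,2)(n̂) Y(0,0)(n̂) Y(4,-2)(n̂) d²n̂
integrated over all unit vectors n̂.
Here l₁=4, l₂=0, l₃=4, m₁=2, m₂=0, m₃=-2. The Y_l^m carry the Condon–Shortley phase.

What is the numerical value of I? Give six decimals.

0.282095

Rules hold: Σm=0, L=8 even, 4≤4≤4.
N = 9·1·9 = 81
Δ = 0!·8!·0!/9! = 1/9
Racah Σ t=0..0: t=0:+1/576 = 1/576
⇒ 3j(4 0 4; 0 0 0)² = 1/9, sgn +1
Racah Σ t=0..0: t=0:+1/1440 = 1/1440
⇒ 3j(4 0 4; 2 0 -2)² = 1/9, sgn +1
4πI² = N·(3j₀)²·(3jₘ)² = 1/1
I = +1·√(1/4π) = 0.28209479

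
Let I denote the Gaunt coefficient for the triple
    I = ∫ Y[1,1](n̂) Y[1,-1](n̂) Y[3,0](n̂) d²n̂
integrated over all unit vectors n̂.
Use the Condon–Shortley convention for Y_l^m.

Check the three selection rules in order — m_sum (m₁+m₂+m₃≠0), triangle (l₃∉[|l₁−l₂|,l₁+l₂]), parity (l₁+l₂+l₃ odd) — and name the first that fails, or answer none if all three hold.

triangle

m₁+m₂+m₃ = 1 − 1 + 0 = 0  ✓
triangle: |1−1|=0 ≤ l₃=3 ≤ 1+1=2  ✗
parity: l₁+l₂+l₃ = 5 is odd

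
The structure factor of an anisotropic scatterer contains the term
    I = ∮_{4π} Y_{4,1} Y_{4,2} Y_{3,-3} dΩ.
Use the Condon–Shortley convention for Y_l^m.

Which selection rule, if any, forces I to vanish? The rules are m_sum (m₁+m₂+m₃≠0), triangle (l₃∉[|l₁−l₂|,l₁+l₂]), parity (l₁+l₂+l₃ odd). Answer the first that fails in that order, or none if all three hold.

parity

m₁+m₂+m₃ = 1 + 2 − 3 = 0  ✓
triangle: |4−4|=0 ≤ l₃=3 ≤ 4+4=8  ✓
parity: l₁+l₂+l₃ = 11 is odd  ✗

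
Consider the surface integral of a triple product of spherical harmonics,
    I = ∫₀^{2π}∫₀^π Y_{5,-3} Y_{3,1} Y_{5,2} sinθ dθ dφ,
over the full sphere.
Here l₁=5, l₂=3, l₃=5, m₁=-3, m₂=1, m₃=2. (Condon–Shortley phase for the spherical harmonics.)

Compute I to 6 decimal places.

0.000000

L=13 odd ⇒ parity kills the (l;000) factor ⇒ I = 0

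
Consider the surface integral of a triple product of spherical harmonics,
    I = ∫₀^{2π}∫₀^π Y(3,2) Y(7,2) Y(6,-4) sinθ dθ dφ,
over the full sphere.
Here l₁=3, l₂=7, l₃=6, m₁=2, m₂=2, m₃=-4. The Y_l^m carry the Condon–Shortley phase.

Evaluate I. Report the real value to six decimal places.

Checks pass: Σm=0; 16 even; l₃=6∈[4,10].
(2·3+1)(2·7+1)(2·6+1) = 1365
Δ: 4! 2! 10! / 17! → 1/2042040
sum: t=1:−1/207360 t=2:+1/57600 t=3:−1/207360 = 1/129600
3j²(3 7 6; 0 0 0) = Δ·Π!·Σ² = 168/12155  (sign +1)
sum: t=0:+1/8709120 t=1:−1/967680 = -1/1088640
3j²(3 7 6; 2 2 -4) = Δ·Π!·Σ² = 800/51051  (sign -1)
combine: 4πI² = 1365·168/12155·800/51051 = 134400/454597
take √, sign -1: I = -0.15338448

-0.153384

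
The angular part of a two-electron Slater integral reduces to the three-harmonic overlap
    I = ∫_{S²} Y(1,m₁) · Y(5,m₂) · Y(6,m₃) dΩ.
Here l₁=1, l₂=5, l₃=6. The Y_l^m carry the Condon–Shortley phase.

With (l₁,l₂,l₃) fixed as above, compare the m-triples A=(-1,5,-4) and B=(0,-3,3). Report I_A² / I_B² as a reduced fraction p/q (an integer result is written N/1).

1/27

Shared (l₁,l₂,l₃)=(1,5,6): N and (l;000)² cancel in I_A²/I_B².
A: Δ = 0!·2!·10!/13! = 1/858; Racah Σ t=0..0: t=0:+1/7257600 = 1/7257600; ⇒ 3j(1 5 6; -1 5 -4)² = 1/858, sgn +1
B: Δ = 0!·2!·10!/13! = 1/858; Racah Σ t=0..0: t=0:+1/80640 = 1/80640; ⇒ 3j(1 5 6; 0 -3 3)² = 9/286, sgn -1
I_A²/I_B² = (1/858)/(9/286) = 1/27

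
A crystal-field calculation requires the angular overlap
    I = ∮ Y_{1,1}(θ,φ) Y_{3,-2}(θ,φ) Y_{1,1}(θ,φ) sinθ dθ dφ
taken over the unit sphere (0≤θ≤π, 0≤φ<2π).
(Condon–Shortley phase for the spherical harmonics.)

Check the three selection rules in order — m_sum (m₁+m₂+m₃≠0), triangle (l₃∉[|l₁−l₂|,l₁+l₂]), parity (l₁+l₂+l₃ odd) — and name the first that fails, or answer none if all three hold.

Σmᵢ = 0  ✓
l₃∈[|l₁−l₂|,l₁+l₂]=[2,4], have l₃=1  ✗
Σlᵢ = 5 ⇒ odd

triangle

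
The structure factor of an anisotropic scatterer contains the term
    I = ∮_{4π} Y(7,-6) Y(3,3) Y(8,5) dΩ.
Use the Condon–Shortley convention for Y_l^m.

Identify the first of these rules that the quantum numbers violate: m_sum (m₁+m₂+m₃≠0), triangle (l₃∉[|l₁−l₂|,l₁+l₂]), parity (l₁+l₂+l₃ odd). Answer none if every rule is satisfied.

Σmᵢ = 2  ✗
l₃∈[|l₁−l₂|,l₁+l₂]=[4,10], have l₃=8
Σlᵢ = 18 ⇒ even

m_sum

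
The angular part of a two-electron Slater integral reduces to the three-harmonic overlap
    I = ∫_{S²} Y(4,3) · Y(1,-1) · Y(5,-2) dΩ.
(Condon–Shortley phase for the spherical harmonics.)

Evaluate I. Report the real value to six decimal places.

Checks pass: Σm=0; 10 even; l₃=5∈[3,5].
(2·4+1)(2·1+1)(2·5+1) = 297
Δ: 0! 8! 2! / 11! → 1/495
sum: t=0:+1/576 = 1/576
3j²(4 1 5; 0 0 0) = Δ·Π!·Σ² = 5/99  (sign -1)
sum: t=0:+1/10080 = 1/10080
3j²(4 1 5; 3 -1 -2) = Δ·Π!·Σ² = 1/165  (sign -1)
combine: 4πI² = 297·5/99·1/165 = 1/11
take √, sign +1: I = 0.08505478

0.085055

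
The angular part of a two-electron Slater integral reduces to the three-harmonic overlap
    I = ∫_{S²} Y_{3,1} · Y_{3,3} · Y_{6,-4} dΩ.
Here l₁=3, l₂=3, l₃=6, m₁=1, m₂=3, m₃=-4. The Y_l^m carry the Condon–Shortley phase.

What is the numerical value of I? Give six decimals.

Checks pass: Σm=0; 12 even; l₃=6∈[0,6].
(2·3+1)(2·3+1)(2·6+1) = 637
Δ: 0! 6! 6! / 13! → 1/12012
sum: t=0:+1/1296 = 1/1296
3j²(3 3 6; 0 0 0) = Δ·Π!·Σ² = 100/3003  (sign +1)
sum: t=0:+1/34560 = 1/34560
3j²(3 3 6; 1 3 -4) = Δ·Π!·Σ² = 5/286  (sign +1)
combine: 4πI² = 637·100/3003·5/286 = 1750/4719
take √, sign +1: I = 0.17178653

0.171787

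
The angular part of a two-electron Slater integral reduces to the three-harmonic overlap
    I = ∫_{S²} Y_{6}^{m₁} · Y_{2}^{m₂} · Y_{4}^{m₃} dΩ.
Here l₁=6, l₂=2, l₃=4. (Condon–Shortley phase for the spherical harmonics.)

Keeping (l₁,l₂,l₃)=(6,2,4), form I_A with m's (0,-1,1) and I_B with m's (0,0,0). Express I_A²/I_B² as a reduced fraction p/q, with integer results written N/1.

l's match ⇒ only the (l;m) 3-j factors differ between A and B.
A: triangle coeff Δ(6,2,4) = 1/6435; Σ_t [1,1]: t=1:−1/4320 = -1/4320; (3j)²=8/429 [(6 2 4; 0 -1 1)], sign=+1
B: triangle coeff Δ(6,2,4) = 1/6435; Σ_t [2,2]: t=2:+1/2304 = 1/2304; (3j)²=5/143 [(6 2 4; 0 0 0)], sign=+1
I_A²/I_B² = (8/429)/(5/143) = 8/15

8/15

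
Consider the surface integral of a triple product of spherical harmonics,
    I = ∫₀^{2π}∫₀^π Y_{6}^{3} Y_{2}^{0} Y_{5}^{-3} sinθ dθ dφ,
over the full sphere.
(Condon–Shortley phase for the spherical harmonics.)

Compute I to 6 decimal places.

Σlᵢ=13 odd — θ-integrand is odd under cosθ→−cosθ; I=0

0.000000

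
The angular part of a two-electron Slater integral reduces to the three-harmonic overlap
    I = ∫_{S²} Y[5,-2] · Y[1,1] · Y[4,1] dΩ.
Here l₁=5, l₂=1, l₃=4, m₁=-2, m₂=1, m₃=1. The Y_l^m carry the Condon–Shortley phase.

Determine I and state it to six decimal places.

0.225034

Checks pass: Σm=0; 10 even; l₃=4∈[4,6].
(2·5+1)(2·1+1)(2·4+1) = 297
Δ: 2! 8! 0! / 11! → 1/495
sum: t=1:−1/576 = -1/576
3j²(5 1 4; 0 0 0) = Δ·Π!·Σ² = 5/99  (sign -1)
sum: t=2:+1/1440 = 1/1440
3j²(5 1 4; -2 1 1) = Δ·Π!·Σ² = 7/165  (sign -1)
combine: 4πI² = 297·5/99·7/165 = 7/11
take √, sign +1: I = 0.22503380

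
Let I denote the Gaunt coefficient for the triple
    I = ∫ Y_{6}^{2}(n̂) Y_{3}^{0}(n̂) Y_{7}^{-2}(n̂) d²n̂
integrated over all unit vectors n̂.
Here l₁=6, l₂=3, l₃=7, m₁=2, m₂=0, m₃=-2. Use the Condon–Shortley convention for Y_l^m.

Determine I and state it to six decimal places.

Rules hold: Σm=0, L=16 even, 3≤7≤9.
N = 13·7·15 = 1365
Δ = 2!·10!·4!/17! = 1/2042040
Racah Σ t=0..2: t=0:+1/207360 t=1:−1/57600 t=2:+1/207360 = -1/129600
⇒ 3j(6 3 7; 0 0 0)² = 168/12155, sgn +1
Racah Σ t=0..2: t=0:+1/207360 t=1:−1/120960 t=2:+1/967680 = -1/414720
⇒ 3j(6 3 7; 2 0 -2)² = 21/4862, sgn +1
4πI² = N·(3j₀)²·(3jₘ)² = 37044/454597
I = +1·√(0.0814876/4π) = 0.08052685

0.080527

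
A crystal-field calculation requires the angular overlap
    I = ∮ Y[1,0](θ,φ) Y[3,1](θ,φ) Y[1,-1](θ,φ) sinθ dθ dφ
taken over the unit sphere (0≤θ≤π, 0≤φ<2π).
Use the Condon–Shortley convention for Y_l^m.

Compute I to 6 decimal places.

|1−3|≤1≤1+3 violated ⇒ I = 0

0.000000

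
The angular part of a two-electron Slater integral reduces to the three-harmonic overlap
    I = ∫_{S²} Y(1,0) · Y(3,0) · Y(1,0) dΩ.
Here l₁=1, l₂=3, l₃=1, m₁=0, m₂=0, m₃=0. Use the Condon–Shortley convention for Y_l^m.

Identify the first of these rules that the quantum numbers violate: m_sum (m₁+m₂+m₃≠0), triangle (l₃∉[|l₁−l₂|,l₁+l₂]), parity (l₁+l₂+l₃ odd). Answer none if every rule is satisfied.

triangle

Σmᵢ = 0  ✓
l₃∈[|l₁−l₂|,l₁+l₂]=[2,4], have l₃=1  ✗
Σlᵢ = 5 ⇒ odd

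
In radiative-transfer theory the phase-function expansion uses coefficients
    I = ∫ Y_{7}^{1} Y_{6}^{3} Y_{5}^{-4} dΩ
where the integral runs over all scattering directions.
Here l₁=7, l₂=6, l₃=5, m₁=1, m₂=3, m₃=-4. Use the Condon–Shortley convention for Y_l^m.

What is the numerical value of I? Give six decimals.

Checks pass: Σm=0; 18 even; l₃=5∈[1,13].
(2·7+1)(2·6+1)(2·5+1) = 2145
Δ: 8! 6! 4! / 19! → 1/174594420
sum: t=2:+1/4147200 t=3:−1/207360 t=4:+1/82944 t=5:−1/207360 t=6:+1/4147200 = 1/345600
3j²(7 6 5; 0 0 0) = Δ·Π!·Σ² = 420/46189  (sign -1)
sum: t=5:−1/2073600 t=6:+1/6220800 = -1/3110400
3j²(7 6 5; 1 3 -4) = Δ·Π!·Σ² = 3136/230945  (sign +1)
combine: 4πI² = 2145·420/46189·3136/230945 = 3951360/14919047
take √, sign -1: I = -0.14517700

-0.145177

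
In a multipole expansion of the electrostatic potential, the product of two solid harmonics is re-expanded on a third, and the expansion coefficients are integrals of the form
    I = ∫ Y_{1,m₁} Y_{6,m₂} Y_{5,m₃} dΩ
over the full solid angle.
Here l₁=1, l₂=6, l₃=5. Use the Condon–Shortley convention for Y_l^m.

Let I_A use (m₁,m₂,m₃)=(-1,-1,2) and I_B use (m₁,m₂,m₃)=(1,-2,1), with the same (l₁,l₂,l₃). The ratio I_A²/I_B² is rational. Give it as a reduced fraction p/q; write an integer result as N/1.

Shared (l₁,l₂,l₃)=(1,6,5): N and (l;000)² cancel in I_A²/I_B².
A: Δ = 2!·0!·10!/13! = 1/858; Racah Σ t=2..2: t=2:+1/60480 = 1/60480; ⇒ 3j(1 6 5; -1 -1 2)² = 5/429, sgn -1
B: Δ = 2!·0!·10!/13! = 1/858; Racah Σ t=0..0: t=0:+1/34560 = 1/34560; ⇒ 3j(1 6 5; 1 -2 1)² = 14/429, sgn +1
I_A²/I_B² = (5/429)/(14/429) = 5/14

5/14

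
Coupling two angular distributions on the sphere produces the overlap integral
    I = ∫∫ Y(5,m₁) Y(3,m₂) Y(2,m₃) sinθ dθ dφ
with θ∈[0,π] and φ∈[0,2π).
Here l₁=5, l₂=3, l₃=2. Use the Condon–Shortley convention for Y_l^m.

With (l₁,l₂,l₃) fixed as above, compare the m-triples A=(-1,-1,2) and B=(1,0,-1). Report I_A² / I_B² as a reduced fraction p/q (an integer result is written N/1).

l's match ⇒ only the (l;m) 3-j factors differ between A and B.
A: triangle coeff Δ(5,3,2) = 1/2310; Σ_t [2,2]: t=2:+1/1152 = 1/1152; (3j)²=1/154 [(5 3 2; -1 -1 2)], sign=+1
B: triangle coeff Δ(5,3,2) = 1/2310; Σ_t [3,3]: t=3:−1/216 = -1/216; (3j)²=8/231 [(5 3 2; 1 0 -1)], sign=+1
I_A²/I_B² = (1/154)/(8/231) = 3/16

3/16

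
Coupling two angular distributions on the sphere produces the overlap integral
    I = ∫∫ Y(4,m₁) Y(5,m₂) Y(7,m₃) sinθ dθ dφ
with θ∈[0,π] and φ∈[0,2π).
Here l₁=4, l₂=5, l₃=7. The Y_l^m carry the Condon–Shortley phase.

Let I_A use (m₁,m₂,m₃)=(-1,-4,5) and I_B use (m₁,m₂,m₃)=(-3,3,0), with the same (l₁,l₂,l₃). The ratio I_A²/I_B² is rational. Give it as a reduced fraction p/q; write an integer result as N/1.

Same 4,5,7: normalisation and zero-m 3j drop out of the ratio.
A: Δ: 2! 6! 8! / 17! → 1/6126120; sum: t=0:+1/1209600 t=1:−1/1935360 = 1/3225600; 3j²(4 5 7; -1 -4 5) = Δ·Π!·Σ² = 243/61880  (sign +1)
B: Δ: 2! 6! 8! / 17! → 1/6126120; sum: t=1:−1/3628800 t=2:+1/345600 = 19/7257600; 3j²(4 5 7; -3 3 0) = Δ·Π!·Σ² = 2527/218790  (sign -1)
I_A²/I_B² = (243/61880)/(2527/218790) = 24057/70756

24057/70756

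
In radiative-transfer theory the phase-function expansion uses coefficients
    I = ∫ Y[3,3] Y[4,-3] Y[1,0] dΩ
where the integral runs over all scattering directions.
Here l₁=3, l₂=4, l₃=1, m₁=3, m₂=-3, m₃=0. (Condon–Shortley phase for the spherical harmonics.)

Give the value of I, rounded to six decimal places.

Checks pass: Σm=0; 8 even; l₃=1∈[1,7].
(2·3+1)(2·4+1)(2·1+1) = 189
Δ: 6! 0! 2! / 9! → 1/252
sum: t=3:−1/36 = -1/36
3j²(3 4 1; 0 0 0) = Δ·Π!·Σ² = 4/63  (sign +1)
sum: t=0:+1/720 = 1/720
3j²(3 4 1; 3 -3 0) = Δ·Π!·Σ² = 1/36  (sign -1)
combine: 4πI² = 189·4/63·1/36 = 1/3
take √, sign -1: I = -0.16286750

-0.162868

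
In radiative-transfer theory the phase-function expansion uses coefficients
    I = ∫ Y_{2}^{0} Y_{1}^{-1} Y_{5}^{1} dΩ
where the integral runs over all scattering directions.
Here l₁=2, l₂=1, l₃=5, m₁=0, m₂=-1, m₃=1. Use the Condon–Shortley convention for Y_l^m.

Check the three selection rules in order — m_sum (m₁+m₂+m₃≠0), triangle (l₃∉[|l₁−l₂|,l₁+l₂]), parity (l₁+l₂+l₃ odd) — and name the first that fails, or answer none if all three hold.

m₁+m₂+m₃ = 0 − 1 + 1 = 0  ✓
triangle: |2−1|=1 ≤ l₃=5 ≤ 2+1=3  ✗
parity: l₁+l₂+l₃ = 8 is even

triangle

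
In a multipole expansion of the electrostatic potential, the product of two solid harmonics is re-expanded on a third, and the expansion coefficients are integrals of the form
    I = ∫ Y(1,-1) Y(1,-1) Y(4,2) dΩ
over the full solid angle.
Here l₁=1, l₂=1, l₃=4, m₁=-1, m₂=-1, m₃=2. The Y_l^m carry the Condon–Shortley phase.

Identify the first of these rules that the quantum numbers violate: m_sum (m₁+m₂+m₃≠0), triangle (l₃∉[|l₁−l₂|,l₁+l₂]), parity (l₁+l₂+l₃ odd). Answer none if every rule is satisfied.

triangle

azimuthal sum: -1 − 1 + 2 = 0  ✓
0 ≤ 4 ≤ 2 (triangle on l)  ✗
L = 1 + 1 + 4 = 6 (even)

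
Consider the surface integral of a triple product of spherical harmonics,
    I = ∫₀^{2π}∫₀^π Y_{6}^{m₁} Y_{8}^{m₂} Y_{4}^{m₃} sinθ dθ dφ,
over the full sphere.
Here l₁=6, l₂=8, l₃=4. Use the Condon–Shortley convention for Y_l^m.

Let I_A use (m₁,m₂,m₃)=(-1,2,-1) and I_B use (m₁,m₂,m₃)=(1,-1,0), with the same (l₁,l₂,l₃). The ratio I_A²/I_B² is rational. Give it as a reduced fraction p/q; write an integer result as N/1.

Same 6,8,4: normalisation and zero-m 3j drop out of the ratio.
A: Δ: 10! 2! 6! / 19! → 1/23279256; sum: t=5:−1/3456000 t=6:+1/829440 t=7:−1/2177280 = 199/435456000; 3j²(6 8 4; -1 2 -1) = Δ·Π!·Σ² = 39601/3879876  (sign -1)
B: Δ: 10! 2! 6! / 19! → 1/23279256; sum: t=3:−1/2903040 t=4:+1/622080 t=5:−1/1382400 = 47/87091200; 3j²(6 8 4; 1 -1 0) = Δ·Π!·Σ² = 2209/277134  (sign +1)
I_A²/I_B² = (39601/3879876)/(2209/277134) = 39601/30926

39601/30926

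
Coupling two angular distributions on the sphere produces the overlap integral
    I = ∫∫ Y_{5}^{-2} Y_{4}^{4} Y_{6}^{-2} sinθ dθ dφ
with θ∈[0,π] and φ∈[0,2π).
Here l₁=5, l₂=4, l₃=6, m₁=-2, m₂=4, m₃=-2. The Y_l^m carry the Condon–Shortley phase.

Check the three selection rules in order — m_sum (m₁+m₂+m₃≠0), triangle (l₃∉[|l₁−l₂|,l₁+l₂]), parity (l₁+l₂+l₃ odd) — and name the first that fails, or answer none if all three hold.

azimuthal sum: -2 + 4 − 2 = 0  ✓
1 ≤ 6 ≤ 9 (triangle on l)  ✓
L = 5 + 4 + 6 = 15 (odd)  ✗

parity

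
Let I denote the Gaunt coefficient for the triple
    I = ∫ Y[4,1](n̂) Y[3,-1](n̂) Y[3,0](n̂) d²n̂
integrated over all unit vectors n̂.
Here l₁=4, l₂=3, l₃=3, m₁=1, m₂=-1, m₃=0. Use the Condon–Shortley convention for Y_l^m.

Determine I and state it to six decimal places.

-0.099323

Checks pass: Σm=0; 10 even; l₃=3∈[1,7].
(2·4+1)(2·3+1)(2·3+1) = 441
Δ: 4! 4! 2! / 11! → 1/34650
sum: t=1:−1/72 t=2:+1/16 t=3:−1/72 = 5/144
3j²(4 3 3; 0 0 0) = Δ·Π!·Σ² = 2/77  (sign -1)
sum: t=0:+1/288 t=1:−1/24 t=2:+1/48 = -5/288
3j²(4 3 3; 1 -1 0) = Δ·Π!·Σ² = 5/462  (sign +1)
combine: 4πI² = 441·2/77·5/462 = 15/121
take √, sign -1: I = -0.09932258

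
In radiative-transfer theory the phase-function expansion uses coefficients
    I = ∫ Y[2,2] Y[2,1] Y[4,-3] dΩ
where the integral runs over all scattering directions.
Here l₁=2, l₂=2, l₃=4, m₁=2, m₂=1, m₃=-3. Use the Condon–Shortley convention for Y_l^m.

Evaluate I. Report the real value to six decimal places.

-0.238414

m-sum 0 ✓  L=8 even ✓  0≤4≤4 ✓
Π(2lᵢ+1) = 5×5×9 = 225
triangle coeff Δ(2,2,4) = 1/630
Σ_t [0,0]: t=0:+1/16 = 1/16
(3j)²=2/35 [(2 2 4; 0 0 0)], sign=+1
Σ_t [0,0]: t=0:+1/144 = 1/144
(3j)²=1/18 [(2 2 4; 2 1 -3)], sign=-1
⇒ 4πI² = 5/7
I = (-1)√(5/7/(4π)) = -0.23841361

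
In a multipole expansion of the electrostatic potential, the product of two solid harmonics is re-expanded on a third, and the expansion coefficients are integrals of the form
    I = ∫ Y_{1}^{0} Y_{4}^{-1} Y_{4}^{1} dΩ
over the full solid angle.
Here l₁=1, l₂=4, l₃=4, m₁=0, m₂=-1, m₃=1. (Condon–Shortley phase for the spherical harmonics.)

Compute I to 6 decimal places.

l₁+l₂+l₃=9 is odd: 3j(l;000)=0 ⇒ I=0

0.000000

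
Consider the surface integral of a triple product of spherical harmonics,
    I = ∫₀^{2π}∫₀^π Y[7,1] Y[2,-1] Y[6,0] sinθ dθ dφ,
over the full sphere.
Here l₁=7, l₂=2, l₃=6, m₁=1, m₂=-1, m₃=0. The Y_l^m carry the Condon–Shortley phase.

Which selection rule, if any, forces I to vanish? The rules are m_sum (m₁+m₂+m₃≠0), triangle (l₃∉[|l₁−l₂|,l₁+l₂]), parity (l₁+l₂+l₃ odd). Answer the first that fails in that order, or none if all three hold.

parity

m₁+m₂+m₃ = 1 − 1 + 0 = 0  ✓
triangle: |7−2|=5 ≤ l₃=6 ≤ 7+2=9  ✓
parity: l₁+l₂+l₃ = 15 is odd  ✗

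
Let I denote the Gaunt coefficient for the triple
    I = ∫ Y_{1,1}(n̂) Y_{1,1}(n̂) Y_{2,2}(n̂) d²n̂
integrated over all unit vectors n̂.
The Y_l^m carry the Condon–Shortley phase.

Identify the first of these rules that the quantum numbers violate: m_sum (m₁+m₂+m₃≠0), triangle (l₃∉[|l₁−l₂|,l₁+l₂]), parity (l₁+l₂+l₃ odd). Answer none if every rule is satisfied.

m_sum

azimuthal sum: 1 + 1 + 2 = 4  ✗
0 ≤ 2 ≤ 2 (triangle on l)
L = 1 + 1 + 2 = 4 (even)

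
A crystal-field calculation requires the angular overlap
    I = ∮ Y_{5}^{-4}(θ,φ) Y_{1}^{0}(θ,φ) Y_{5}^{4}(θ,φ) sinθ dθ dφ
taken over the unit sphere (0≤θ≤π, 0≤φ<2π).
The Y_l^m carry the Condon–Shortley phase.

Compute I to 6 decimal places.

0.000000

L=11 odd ⇒ parity kills the (l;000) factor ⇒ I = 0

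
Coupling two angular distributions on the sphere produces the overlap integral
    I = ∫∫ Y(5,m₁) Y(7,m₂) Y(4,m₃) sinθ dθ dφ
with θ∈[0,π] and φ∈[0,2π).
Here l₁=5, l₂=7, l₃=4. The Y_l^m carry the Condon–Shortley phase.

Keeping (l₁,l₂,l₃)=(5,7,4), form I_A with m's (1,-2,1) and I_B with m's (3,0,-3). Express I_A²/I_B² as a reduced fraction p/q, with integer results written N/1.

5625/5054

Same 5,7,4: normalisation and zero-m 3j drop out of the ratio.
A: Δ: 8! 2! 6! / 17! → 1/6126120; sum: t=2:+1/103680 t=3:−1/34560 t=4:+1/138240 = -1/82944; 3j²(5 7 4; 1 -2 1) = Δ·Π!·Σ² = 125/9724  (sign +1)
B: Δ: 8! 2! 6! / 17! → 1/6126120; sum: t=1:−1/3628800 t=2:+1/345600 = 19/7257600; 3j²(5 7 4; 3 0 -3) = Δ·Π!·Σ² = 2527/218790  (sign -1)
I_A²/I_B² = (125/9724)/(2527/218790) = 5625/5054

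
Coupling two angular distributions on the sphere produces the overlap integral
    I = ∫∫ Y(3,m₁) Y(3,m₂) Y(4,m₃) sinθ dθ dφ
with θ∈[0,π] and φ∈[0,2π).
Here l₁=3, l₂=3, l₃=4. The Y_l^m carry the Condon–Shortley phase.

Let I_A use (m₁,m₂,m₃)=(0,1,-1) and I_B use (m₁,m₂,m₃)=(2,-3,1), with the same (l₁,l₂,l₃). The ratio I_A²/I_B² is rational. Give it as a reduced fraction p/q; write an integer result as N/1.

1/2

Shared (l₁,l₂,l₃)=(3,3,4): N and (l;000)² cancel in I_A²/I_B².
A: Δ = 2!·4!·4!/11! = 1/34650; Racah Σ t=0..2: t=0:+1/288 t=1:−1/24 t=2:+1/48 = -5/288; ⇒ 3j(3 3 4; 0 1 -1)² = 5/462, sgn +1
B: Δ = 2!·4!·4!/11! = 1/34650; Racah Σ t=0..0: t=0:+1/288 = 1/288; ⇒ 3j(3 3 4; 2 -3 1)² = 5/231, sgn -1
I_A²/I_B² = (5/462)/(5/231) = 1/2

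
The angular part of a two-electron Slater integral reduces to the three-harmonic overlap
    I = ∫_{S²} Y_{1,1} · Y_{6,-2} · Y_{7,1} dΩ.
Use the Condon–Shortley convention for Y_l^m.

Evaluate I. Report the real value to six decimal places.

-0.135514

Rules hold: Σm=0, L=14 even, 5≤7≤7.
N = 3·13·15 = 585
Δ = 0!·2!·12!/15! = 1/1365
Racah Σ t=0..0: t=0:+1/518400 = 1/518400
⇒ 3j(1 6 7; 0 0 0)² = 7/195, sgn -1
Racah Σ t=0..0: t=0:+1/1935360 = 1/1935360
⇒ 3j(1 6 7; 1 -2 1)² = 1/91, sgn +1
4πI² = N·(3j₀)²·(3jₘ)² = 3/13
I = -1·√(0.230769/4π) = -0.13551395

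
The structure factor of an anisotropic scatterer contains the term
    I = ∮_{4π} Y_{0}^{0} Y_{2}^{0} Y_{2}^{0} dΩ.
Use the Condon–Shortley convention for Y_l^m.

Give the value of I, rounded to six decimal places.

m-sum 0 ✓  L=4 even ✓  2≤2≤2 ✓
Π(2lᵢ+1) = 1×5×5 = 25
triangle coeff Δ(0,2,2) = 1/5
Σ_t [0,0]: t=0:+1/4 = 1/4
(3j)²=1/5 [(0 2 2; 0 0 0)], sign=+1
(m-triple is (0,0,0) — same symbol as above.)
⇒ 4πI² = 1/1
I = (+1)√(1/1/(4π)) = 0.28209479

0.282095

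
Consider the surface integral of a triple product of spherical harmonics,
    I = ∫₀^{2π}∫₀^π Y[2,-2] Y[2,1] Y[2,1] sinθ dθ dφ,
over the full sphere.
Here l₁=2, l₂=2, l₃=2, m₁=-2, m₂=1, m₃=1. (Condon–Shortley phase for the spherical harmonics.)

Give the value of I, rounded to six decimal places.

m-sum 0 ✓  L=6 even ✓  0≤2≤4 ✓
Π(2lᵢ+1) = 5×5×5 = 125
triangle coeff Δ(2,2,2) = 1/630
Σ_t [0,2]: t=0:+1/8 t=1:−1/1 t=2:+1/8 = -3/4
(3j)²=2/35 [(2 2 2; 0 0 0)], sign=-1
Σ_t [2,2]: t=2:+1/4 = 1/4
(3j)²=3/35 [(2 2 2; -2 1 1)], sign=-1
⇒ 4πI² = 30/49
I = (+1)√(30/49/(4π)) = 0.22072812

0.220728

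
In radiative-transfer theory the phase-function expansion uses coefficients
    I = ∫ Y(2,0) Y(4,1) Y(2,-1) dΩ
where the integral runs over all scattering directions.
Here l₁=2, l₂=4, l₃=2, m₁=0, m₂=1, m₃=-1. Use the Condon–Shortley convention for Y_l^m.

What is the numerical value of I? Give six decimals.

m-sum 0 ✓  L=8 even ✓  2≤2≤6 ✓
Π(2lᵢ+1) = 5×9×5 = 225
triangle coeff Δ(2,4,2) = 1/630
Σ_t [2,2]: t=2:+1/16 = 1/16
(3j)²=2/35 [(2 4 2; 0 0 0)], sign=+1
Σ_t [2,2]: t=2:+1/24 = 1/24
(3j)²=1/21 [(2 4 2; 0 1 -1)], sign=-1
⇒ 4πI² = 30/49
I = (-1)√(30/49/(4π)) = -0.22072812

-0.220728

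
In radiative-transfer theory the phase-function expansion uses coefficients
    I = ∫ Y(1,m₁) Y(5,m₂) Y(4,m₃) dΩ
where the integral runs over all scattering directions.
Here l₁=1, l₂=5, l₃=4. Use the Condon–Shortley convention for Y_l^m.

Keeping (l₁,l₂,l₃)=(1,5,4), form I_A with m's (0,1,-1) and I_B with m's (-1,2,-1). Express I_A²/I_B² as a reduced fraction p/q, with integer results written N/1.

8/7

l's match ⇒ only the (l;m) 3-j factors differ between A and B.
A: triangle coeff Δ(1,5,4) = 1/495; Σ_t [1,1]: t=1:−1/720 = -1/720; (3j)²=8/165 [(1 5 4; 0 1 -1)], sign=+1
B: triangle coeff Δ(1,5,4) = 1/495; Σ_t [2,2]: t=2:+1/1440 = 1/1440; (3j)²=7/165 [(1 5 4; -1 2 -1)], sign=-1
I_A²/I_B² = (8/165)/(7/165) = 8/7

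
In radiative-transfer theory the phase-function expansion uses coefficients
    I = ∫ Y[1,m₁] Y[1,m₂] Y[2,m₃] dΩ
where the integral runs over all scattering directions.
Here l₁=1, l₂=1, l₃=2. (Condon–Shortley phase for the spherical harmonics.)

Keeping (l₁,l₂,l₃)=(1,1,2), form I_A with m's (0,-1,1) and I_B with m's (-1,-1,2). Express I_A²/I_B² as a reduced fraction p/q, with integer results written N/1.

1/2

Same 1,1,2: normalisation and zero-m 3j drop out of the ratio.
A: Δ: 0! 2! 2! / 5! → 1/30; sum: t=0:+1/2 = 1/2; 3j²(1 1 2; 0 -1 1) = Δ·Π!·Σ² = 1/10  (sign -1)
B: Δ: 0! 2! 2! / 5! → 1/30; sum: t=0:+1/4 = 1/4; 3j²(1 1 2; -1 -1 2) = Δ·Π!·Σ² = 1/5  (sign +1)
I_A²/I_B² = (1/10)/(1/5) = 1/2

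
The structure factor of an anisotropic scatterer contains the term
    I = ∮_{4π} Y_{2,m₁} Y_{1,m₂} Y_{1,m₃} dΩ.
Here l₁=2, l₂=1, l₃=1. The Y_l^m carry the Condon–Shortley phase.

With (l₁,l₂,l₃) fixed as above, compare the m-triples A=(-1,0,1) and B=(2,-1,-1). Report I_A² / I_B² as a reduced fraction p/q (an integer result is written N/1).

1/2

Shared (l₁,l₂,l₃)=(2,1,1): N and (l;000)² cancel in I_A²/I_B².
A: Δ = 2!·2!·0!/5! = 1/30; Racah Σ t=1..1: t=1:−1/2 = -1/2; ⇒ 3j(2 1 1; -1 0 1)² = 1/10, sgn -1
B: Δ = 2!·2!·0!/5! = 1/30; Racah Σ t=0..0: t=0:+1/4 = 1/4; ⇒ 3j(2 1 1; 2 -1 -1)² = 1/5, sgn +1
I_A²/I_B² = (1/10)/(1/5) = 1/2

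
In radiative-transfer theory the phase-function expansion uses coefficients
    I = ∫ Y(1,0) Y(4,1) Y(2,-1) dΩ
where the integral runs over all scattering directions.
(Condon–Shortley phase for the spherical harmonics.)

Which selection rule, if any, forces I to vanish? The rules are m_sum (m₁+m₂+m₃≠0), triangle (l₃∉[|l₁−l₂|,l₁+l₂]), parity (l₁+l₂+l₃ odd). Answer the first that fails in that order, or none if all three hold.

triangle

m₁+m₂+m₃ = 0 + 1 − 1 = 0  ✓
triangle: |1−4|=3 ≤ l₃=2 ≤ 1+4=5  ✗
parity: l₁+l₂+l₃ = 7 is odd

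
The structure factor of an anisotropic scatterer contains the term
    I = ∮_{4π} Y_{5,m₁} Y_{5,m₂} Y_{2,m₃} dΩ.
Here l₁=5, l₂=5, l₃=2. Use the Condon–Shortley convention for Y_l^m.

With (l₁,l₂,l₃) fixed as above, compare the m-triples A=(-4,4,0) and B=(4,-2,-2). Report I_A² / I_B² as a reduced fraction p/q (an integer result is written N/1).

1/2

l's match ⇒ only the (l;m) 3-j factors differ between A and B.
A: triangle coeff Δ(5,5,2) = 1/38610; Σ_t [7,8]: t=7:−1/20160 t=8:+1/40320 = -1/40320; (3j)²=6/715 [(5 5 2; -4 4 0)], sign=-1
B: triangle coeff Δ(5,5,2) = 1/38610; Σ_t [1,1]: t=1:−1/20160 = -1/20160; (3j)²=12/715 [(5 5 2; 4 -2 -2)], sign=-1
I_A²/I_B² = (6/715)/(12/715) = 1/2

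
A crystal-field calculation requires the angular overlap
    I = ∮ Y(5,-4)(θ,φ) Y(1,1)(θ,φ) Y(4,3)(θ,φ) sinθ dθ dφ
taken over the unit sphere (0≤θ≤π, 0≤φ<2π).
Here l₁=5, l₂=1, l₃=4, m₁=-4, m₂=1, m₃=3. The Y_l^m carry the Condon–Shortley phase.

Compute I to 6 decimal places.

Checks pass: Σm=0; 10 even; l₃=4∈[4,6].
(2·5+1)(2·1+1)(2·4+1) = 297
Δ: 2! 8! 0! / 11! → 1/495
sum: t=1:−1/576 = -1/576
3j²(5 1 4; 0 0 0) = Δ·Π!·Σ² = 5/99  (sign -1)
sum: t=2:+1/10080 = 1/10080
3j²(5 1 4; -4 1 3) = Δ·Π!·Σ² = 4/55  (sign -1)
combine: 4πI² = 297·5/99·4/55 = 12/11
take √, sign +1: I = 0.29463840

0.294638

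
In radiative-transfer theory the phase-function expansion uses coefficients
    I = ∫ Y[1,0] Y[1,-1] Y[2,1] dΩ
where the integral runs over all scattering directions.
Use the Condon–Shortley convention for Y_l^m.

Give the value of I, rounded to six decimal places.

-0.218510

Rules hold: Σm=0, L=4 even, 0≤2≤2.
N = 3·3·5 = 45
Δ = 0!·2!·2!/5! = 1/30
Racah Σ t=0..0: t=0:+1/1 = 1/1
⇒ 3j(1 1 2; 0 0 0)² = 2/15, sgn +1
Racah Σ t=0..0: t=0:+1/2 = 1/2
⇒ 3j(1 1 2; 0 -1 1)² = 1/10, sgn -1
4πI² = N·(3j₀)²·(3jₘ)² = 3/5
I = -1·√(0.6/4π) = -0.21850969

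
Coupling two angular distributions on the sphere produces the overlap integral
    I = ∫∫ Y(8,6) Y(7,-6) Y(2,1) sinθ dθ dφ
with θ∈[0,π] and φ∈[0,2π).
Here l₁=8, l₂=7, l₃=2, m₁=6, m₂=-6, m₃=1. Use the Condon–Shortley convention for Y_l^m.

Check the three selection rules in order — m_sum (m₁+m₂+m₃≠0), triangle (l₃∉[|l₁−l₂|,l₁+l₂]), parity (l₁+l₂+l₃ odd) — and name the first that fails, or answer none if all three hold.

Σmᵢ = 1  ✗
l₃∈[|l₁−l₂|,l₁+l₂]=[1,15], have l₃=2
Σlᵢ = 17 ⇒ odd

m_sum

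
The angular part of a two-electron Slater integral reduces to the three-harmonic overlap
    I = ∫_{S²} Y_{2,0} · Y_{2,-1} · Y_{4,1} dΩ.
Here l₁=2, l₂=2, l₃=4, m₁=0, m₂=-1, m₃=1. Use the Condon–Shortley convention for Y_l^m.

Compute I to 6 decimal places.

-0.220728

m-sum 0 ✓  L=8 even ✓  0≤4≤4 ✓
Π(2lᵢ+1) = 5×5×9 = 225
triangle coeff Δ(2,2,4) = 1/630
Σ_t [0,0]: t=0:+1/16 = 1/16
(3j)²=2/35 [(2 2 4; 0 0 0)], sign=+1
Σ_t [0,0]: t=0:+1/24 = 1/24
(3j)²=1/21 [(2 2 4; 0 -1 1)], sign=-1
⇒ 4πI² = 30/49
I = (-1)√(30/49/(4π)) = -0.22072812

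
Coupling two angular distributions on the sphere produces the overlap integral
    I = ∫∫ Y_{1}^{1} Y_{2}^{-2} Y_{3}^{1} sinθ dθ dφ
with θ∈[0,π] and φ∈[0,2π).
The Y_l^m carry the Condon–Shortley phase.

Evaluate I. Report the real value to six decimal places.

m-sum 0 ✓  L=6 even ✓  1≤3≤3 ✓
Π(2lᵢ+1) = 3×5×7 = 105
triangle coeff Δ(1,2,3) = 1/105
Σ_t [0,0]: t=0:+1/4 = 1/4
(3j)²=3/35 [(1 2 3; 0 0 0)], sign=-1
Σ_t [0,0]: t=0:+1/48 = 1/48
(3j)²=1/105 [(1 2 3; 1 -2 1)], sign=+1
⇒ 4πI² = 3/35
I = (-1)√(3/35/(4π)) = -0.08258890

-0.082589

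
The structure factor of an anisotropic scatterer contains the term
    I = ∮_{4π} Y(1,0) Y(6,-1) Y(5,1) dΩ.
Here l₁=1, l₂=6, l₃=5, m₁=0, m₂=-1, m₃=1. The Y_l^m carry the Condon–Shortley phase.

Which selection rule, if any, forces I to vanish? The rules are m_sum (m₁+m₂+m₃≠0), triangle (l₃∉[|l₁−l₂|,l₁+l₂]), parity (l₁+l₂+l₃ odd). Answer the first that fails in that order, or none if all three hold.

none

Σmᵢ = 0  ✓
l₃∈[|l₁−l₂|,l₁+l₂]=[5,7], have l₃=5  ✓
Σlᵢ = 12 ⇒ even  ✓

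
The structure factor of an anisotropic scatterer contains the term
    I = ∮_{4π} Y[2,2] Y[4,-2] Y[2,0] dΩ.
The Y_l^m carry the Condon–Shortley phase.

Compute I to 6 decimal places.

m-sum 0 ✓  L=8 even ✓  2≤2≤6 ✓
Π(2lᵢ+1) = 5×9×5 = 225
triangle coeff Δ(2,4,2) = 1/630
Σ_t [2,2]: t=2:+1/16 = 1/16
(3j)²=2/35 [(2 4 2; 0 0 0)], sign=+1
Σ_t [0,0]: t=0:+1/96 = 1/96
(3j)²=1/42 [(2 4 2; 2 -2 0)], sign=+1
⇒ 4πI² = 15/49
I = (+1)√(15/49/(4π)) = 0.15607835

0.156078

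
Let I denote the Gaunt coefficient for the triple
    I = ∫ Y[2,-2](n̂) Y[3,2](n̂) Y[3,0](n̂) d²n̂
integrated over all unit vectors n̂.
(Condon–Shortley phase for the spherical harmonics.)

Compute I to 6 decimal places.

m-sum 0 ✓  L=8 even ✓  1≤3≤5 ✓
Π(2lᵢ+1) = 5×7×7 = 245
triangle coeff Δ(2,3,3) = 1/3780
Σ_t [0,2]: t=0:+1/24 t=1:−1/4 t=2:+1/24 = -1/6
(3j)²=4/105 [(2 3 3; 0 0 0)], sign=+1
Σ_t [2,2]: t=2:+1/24 = 1/24
(3j)²=1/21 [(2 3 3; -2 2 0)], sign=-1
⇒ 4πI² = 4/9
I = (-1)√(4/9/(4π)) = -0.18806319

-0.188063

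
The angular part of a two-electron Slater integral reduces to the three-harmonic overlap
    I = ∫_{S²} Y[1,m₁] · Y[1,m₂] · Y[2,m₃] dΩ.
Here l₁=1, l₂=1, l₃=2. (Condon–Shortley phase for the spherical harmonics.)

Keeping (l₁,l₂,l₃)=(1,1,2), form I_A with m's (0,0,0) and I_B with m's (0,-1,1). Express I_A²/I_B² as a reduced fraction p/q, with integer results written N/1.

4/3

Same 1,1,2: normalisation and zero-m 3j drop out of the ratio.
A: Δ: 0! 2! 2! / 5! → 1/30; sum: t=0:+1/1 = 1/1; 3j²(1 1 2; 0 0 0) = Δ·Π!·Σ² = 2/15  (sign +1)
B: Δ: 0! 2! 2! / 5! → 1/30; sum: t=0:+1/2 = 1/2; 3j²(1 1 2; 0 -1 1) = Δ·Π!·Σ² = 1/10  (sign -1)
I_A²/I_B² = (2/15)/(1/10) = 4/3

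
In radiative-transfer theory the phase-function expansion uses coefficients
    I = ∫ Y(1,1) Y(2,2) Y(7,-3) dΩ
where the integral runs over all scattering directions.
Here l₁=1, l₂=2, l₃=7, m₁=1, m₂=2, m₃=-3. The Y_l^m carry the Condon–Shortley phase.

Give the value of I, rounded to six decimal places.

0.000000

|1−2|≤7≤1+2 violated ⇒ I = 0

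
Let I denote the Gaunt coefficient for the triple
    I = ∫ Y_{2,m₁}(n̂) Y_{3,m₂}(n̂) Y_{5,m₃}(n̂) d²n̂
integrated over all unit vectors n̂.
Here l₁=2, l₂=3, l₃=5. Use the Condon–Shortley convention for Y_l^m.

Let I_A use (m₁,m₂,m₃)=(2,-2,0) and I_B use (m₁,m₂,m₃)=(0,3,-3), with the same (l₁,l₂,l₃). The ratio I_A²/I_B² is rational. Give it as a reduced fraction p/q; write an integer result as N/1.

5/28

Shared (l₁,l₂,l₃)=(2,3,5): N and (l;000)² cancel in I_A²/I_B².
A: Δ = 0!·4!·6!/11! = 1/2310; Racah Σ t=0..0: t=0:+1/2880 = 1/2880; ⇒ 3j(2 3 5; 2 -2 0)² = 1/462, sgn -1
B: Δ = 0!·4!·6!/11! = 1/2310; Racah Σ t=0..0: t=0:+1/2880 = 1/2880; ⇒ 3j(2 3 5; 0 3 -3)² = 2/165, sgn +1
I_A²/I_B² = (1/462)/(2/165) = 5/28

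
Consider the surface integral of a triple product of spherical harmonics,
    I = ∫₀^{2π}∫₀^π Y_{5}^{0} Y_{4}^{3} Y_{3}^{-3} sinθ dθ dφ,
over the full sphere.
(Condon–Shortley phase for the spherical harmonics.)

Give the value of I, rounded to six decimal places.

-0.098140

Checks pass: Σm=0; 12 even; l₃=3∈[1,9].
(2·5+1)(2·4+1)(2·3+1) = 693
Δ: 6! 4! 2! / 13! → 1/180180
sum: t=2:+1/576 t=3:−1/144 t=4:+1/576 = -1/288
3j²(5 4 3; 0 0 0) = Δ·Π!·Σ² = 20/1001  (sign +1)
sum: t=5:−1/5760 = -1/5760
3j²(5 4 3; 0 3 -3) = Δ·Π!·Σ² = 5/572  (sign -1)
combine: 4πI² = 693·20/1001·5/572 = 225/1859
take √, sign -1: I = -0.09814013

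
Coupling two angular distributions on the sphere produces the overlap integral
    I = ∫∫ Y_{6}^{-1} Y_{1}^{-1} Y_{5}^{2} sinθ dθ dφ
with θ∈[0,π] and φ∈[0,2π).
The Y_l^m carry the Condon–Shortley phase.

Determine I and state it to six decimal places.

Checks pass: Σm=0; 12 even; l₃=5∈[5,7].
(2·6+1)(2·1+1)(2·5+1) = 429
Δ: 2! 10! 0! / 13! → 1/858
sum: t=1:−1/14400 = -1/14400
3j²(6 1 5; 0 0 0) = Δ·Π!·Σ² = 6/143  (sign +1)
sum: t=0:+1/60480 = 1/60480
3j²(6 1 5; -1 -1 2) = Δ·Π!·Σ² = 5/429  (sign -1)
combine: 4πI² = 429·6/143·5/429 = 30/143
take √, sign -1: I = -0.12920749

-0.129207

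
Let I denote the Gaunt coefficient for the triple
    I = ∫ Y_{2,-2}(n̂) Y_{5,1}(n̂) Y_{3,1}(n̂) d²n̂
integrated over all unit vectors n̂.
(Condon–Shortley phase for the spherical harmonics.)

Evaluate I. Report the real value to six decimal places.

m-sum 0 ✓  L=10 even ✓  3≤3≤7 ✓
Π(2lᵢ+1) = 5×11×7 = 385
triangle coeff Δ(2,5,3) = 1/2310
Σ_t [2,2]: t=2:+1/144 = 1/144
(3j)²=10/231 [(2 5 3; 0 0 0)], sign=-1
Σ_t [4,4]: t=4:+1/1152 = 1/1152
(3j)²=1/154 [(2 5 3; -2 1 1)], sign=+1
⇒ 4πI² = 25/231
I = (-1)√(25/231/(4π)) = -0.09280237

-0.092802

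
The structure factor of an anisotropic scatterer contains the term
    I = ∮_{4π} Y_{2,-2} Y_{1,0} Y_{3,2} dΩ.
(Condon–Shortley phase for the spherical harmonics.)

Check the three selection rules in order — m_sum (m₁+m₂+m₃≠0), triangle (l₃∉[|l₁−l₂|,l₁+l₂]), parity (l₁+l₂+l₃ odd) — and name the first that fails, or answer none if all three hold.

none

Σmᵢ = 0  ✓
l₃∈[|l₁−l₂|,l₁+l₂]=[1,3], have l₃=3  ✓
Σlᵢ = 6 ⇒ even  ✓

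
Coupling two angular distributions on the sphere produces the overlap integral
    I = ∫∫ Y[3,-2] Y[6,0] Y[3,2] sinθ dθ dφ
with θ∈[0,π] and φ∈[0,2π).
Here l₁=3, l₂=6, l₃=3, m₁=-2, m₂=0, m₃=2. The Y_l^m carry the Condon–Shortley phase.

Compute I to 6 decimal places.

0.071126

Checks pass: Σm=0; 12 even; l₃=3∈[3,9].
(2·3+1)(2·6+1)(2·3+1) = 637
Δ: 6! 0! 6! / 13! → 1/12012
sum: t=3:−1/1296 = -1/1296
3j²(3 6 3; 0 0 0) = Δ·Π!·Σ² = 100/3003  (sign +1)
sum: t=5:−1/14400 = -1/14400
3j²(3 6 3; -2 0 2) = Δ·Π!·Σ² = 3/1001  (sign +1)
combine: 4πI² = 637·100/3003·3/1001 = 100/1573
take √, sign +1: I = 0.07112638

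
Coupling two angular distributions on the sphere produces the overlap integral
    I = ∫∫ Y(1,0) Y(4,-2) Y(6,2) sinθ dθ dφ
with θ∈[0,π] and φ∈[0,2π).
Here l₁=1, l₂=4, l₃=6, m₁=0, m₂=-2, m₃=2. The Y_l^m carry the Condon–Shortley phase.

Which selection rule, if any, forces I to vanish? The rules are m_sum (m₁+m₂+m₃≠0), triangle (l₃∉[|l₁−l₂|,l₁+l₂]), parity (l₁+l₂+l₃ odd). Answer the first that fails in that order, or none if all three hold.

Σmᵢ = 0  ✓
l₃∈[|l₁−l₂|,l₁+l₂]=[3,5], have l₃=6  ✗
Σlᵢ = 11 ⇒ odd

triangle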